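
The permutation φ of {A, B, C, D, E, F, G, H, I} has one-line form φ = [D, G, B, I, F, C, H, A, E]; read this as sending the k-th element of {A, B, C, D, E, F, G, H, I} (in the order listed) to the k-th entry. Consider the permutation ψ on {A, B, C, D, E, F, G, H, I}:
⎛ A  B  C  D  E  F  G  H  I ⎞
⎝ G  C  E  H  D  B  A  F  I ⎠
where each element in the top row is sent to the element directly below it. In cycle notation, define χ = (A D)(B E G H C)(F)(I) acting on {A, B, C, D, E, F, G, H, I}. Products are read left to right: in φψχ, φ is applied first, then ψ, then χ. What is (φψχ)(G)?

Apply the permutations in order: φ(G) = H, then ψ(H) = F, then χ(F) = F. So (φψχ)(G) = F.

F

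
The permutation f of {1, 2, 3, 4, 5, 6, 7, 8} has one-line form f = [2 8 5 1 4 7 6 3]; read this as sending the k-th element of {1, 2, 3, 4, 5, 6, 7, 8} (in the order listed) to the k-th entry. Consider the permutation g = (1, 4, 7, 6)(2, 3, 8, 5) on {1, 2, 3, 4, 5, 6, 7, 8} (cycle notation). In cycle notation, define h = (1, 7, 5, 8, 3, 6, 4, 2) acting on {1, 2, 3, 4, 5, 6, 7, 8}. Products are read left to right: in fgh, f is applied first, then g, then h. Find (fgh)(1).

Chase 1: f(1) = 2; g(2) = 3; h(3) = 6. Hence (fgh)(1) = 6.

6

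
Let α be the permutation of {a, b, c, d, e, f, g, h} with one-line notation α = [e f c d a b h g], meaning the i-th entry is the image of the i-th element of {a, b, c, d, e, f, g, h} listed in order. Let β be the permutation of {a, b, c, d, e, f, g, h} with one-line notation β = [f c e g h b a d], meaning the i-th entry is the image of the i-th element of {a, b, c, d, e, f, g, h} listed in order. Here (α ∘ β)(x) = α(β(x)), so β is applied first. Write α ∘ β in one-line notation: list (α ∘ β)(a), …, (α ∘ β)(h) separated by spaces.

b c a h g f e d

For each element, apply β then α: a → f → b; b → c → c; c → e → a; d → g → h; e → h → g; f → b → f; g → a → e; h → d → d.
So α ∘ β in one-line form is b c a h g f e d.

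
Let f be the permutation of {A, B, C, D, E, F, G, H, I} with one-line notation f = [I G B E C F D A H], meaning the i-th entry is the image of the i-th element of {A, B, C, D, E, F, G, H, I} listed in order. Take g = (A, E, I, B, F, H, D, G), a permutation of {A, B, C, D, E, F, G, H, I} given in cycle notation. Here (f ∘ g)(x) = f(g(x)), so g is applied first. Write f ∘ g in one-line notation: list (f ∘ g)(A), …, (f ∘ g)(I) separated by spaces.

C F B D H A I E G

For each element, apply g then f: A → E → C; B → F → F; C → C → B; D → G → D; E → I → H; F → H → A; G → A → I; H → D → E; I → B → G.
So f ∘ g in one-line form is C F B D H A I E G.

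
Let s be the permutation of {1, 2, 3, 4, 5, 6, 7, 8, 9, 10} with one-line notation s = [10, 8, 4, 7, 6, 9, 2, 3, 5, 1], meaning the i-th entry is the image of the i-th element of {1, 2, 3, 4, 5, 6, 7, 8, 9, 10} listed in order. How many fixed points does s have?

No element satisfies s(x) = x, so there are 0 fixed points.

0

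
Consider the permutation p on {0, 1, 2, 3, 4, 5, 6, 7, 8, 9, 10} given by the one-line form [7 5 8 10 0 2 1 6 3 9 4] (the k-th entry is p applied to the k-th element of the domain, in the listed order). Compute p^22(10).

Tracing 10 → 4 → … returns to 10 after 10 steps, so 10 lies in a 10-cycle (0 7 6 1 5 2 8 3 10 4).
Since the cycle has length 10, p^22 acts on it the same as p^2 (22 mod 10 = 2).
Advancing 2 steps from 10: 10 → 4 → 0.

0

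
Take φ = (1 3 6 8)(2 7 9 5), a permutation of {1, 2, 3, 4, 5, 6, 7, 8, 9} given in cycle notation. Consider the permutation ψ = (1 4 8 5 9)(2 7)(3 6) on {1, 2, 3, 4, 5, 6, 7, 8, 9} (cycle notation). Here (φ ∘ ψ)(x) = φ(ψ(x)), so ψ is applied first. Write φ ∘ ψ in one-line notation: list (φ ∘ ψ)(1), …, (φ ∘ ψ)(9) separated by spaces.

For each element, apply ψ then φ: 1 → 4 → 4; 2 → 7 → 9; 3 → 6 → 8; 4 → 8 → 1; 5 → 9 → 5; 6 → 3 → 6; 7 → 2 → 7; 8 → 5 → 2; 9 → 1 → 3.
So φ ∘ ψ in one-line form is 4 9 8 1 5 6 7 2 3.

4 9 8 1 5 6 7 2 3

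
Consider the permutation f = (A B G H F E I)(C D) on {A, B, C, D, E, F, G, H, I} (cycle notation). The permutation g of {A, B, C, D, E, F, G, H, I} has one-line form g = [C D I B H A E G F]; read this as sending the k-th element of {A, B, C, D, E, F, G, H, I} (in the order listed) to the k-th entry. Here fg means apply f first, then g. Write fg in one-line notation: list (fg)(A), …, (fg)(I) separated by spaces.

For each element, apply f then g: A → B → D; B → G → E; C → D → B; D → C → I; E → I → F; F → E → H; G → H → G; H → F → A; I → A → C.
Collecting the images, fg = [D E B I F H G A C].

D E B I F H G A C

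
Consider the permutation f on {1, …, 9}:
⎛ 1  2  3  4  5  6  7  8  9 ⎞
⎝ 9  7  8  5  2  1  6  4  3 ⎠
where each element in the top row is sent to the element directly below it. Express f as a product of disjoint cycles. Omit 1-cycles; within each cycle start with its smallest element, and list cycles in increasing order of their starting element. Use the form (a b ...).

(1 9 3 8 4 5 2 7 6)

From 1: 1 → 9 → 3 → 8 → 4 → 5 → 2 → 7 → 6 → 1, closing the cycle (1 9 3 8 4 5 2 7 6).
Repeating from the next unused element and collecting all non-trivial cycles gives (1 9 3 8 4 5 2 7 6).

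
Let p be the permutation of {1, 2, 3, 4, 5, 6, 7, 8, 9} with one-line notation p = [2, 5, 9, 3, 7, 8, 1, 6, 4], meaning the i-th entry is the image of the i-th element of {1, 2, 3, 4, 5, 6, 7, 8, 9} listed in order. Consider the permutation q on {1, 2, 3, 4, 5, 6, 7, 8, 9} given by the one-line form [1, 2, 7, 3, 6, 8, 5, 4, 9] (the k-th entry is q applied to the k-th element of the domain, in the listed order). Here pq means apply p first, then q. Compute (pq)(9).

3

(pq)(9) = q(p(9)). p(9) = 4, then q(4) = 3. So (pq)(9) = 3.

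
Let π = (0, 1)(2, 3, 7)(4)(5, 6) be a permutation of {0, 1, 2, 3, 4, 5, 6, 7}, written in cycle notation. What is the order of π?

The disjoint cycles have lengths 3, 2, 2, 1.
The order is lcm(3, 2, 2) = 6.

6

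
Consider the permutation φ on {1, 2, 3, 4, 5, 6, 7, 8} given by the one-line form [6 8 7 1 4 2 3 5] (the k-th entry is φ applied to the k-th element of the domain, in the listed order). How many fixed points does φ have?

0

No element satisfies φ(x) = x, so there are 0 fixed points.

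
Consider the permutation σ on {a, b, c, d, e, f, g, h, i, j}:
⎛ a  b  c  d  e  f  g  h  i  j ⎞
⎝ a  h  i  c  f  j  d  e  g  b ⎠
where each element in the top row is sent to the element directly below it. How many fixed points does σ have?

The fixed points (elements with σ(x) = x) are {a}, so there is 1.

1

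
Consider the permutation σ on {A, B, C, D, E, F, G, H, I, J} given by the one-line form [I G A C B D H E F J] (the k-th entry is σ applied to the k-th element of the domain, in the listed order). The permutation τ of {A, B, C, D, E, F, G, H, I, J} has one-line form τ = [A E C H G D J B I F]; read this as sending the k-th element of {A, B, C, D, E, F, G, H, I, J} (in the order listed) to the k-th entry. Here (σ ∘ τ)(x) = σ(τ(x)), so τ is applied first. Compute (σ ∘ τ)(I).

F

τ(I) = I, then σ(I) = F; composing gives (σ ∘ τ)(I) = F.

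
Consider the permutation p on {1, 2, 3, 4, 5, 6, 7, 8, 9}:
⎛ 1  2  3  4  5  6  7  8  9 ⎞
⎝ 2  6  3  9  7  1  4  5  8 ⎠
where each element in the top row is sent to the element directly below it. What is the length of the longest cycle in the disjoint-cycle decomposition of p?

Decomposing into disjoint cycles gives (1 2 6)(4 9 8 5 7); the longest has length 5.

5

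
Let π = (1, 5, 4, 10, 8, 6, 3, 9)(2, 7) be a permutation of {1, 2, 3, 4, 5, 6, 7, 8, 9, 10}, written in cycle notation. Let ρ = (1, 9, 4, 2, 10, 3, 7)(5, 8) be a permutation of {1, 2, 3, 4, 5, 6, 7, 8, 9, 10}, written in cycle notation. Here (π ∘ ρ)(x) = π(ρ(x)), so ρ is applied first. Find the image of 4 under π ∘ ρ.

7

First apply ρ: ρ(4) = 2, then π(2) = 7. Thus (π ∘ ρ)(4) = 7.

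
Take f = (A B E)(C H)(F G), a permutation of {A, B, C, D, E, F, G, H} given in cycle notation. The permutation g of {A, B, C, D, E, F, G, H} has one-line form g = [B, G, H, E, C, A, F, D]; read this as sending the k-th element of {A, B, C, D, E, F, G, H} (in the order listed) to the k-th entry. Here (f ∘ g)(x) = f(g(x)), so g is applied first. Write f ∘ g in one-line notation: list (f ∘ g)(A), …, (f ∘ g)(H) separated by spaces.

For each element, apply g then f: A → B → E; B → G → F; C → H → C; D → E → A; E → C → H; F → A → B; G → F → G; H → D → D.
So f ∘ g in one-line form is E F C A H B G D.

E F C A H B G D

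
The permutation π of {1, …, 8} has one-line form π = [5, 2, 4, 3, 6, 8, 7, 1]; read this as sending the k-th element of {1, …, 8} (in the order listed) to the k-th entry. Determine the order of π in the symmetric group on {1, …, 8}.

4

Decomposing into disjoint cycles gives cycle lengths 4, 2, 1, 1.
The order of π is the least common multiple of its cycle lengths: lcm(4, 2) = 4.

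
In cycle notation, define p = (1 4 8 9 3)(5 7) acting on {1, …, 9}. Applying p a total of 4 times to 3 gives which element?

9

3 lies in the 5-cycle (1 4 8 9 3).
Stepping 4 places around the cycle: 3 → 1 → 4 → 8 → 9.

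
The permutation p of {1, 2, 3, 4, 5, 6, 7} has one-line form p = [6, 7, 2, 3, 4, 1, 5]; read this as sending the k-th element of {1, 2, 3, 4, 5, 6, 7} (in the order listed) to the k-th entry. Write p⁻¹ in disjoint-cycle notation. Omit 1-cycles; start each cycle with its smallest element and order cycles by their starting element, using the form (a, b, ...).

First write p in disjoint cycles: (1, 6)(2, 7, 5, 4, 3).
The inverse reverses every cycle; in canonical form, p⁻¹ = (1, 6)(2, 3, 4, 5, 7).

(1, 6)(2, 3, 4, 5, 7)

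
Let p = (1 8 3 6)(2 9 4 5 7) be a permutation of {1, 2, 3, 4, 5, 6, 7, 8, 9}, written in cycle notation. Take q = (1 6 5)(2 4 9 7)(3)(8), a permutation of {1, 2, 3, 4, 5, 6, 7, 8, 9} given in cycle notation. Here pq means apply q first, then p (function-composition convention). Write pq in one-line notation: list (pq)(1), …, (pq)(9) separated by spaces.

1 5 6 4 8 7 9 3 2

Chase each element through q then p: 1 → 6 → 1; 2 → 4 → 5; 3 → 3 → 6; 4 → 9 → 4; 5 → 1 → 8; 6 → 5 → 7; 7 → 2 → 9; 8 → 8 → 3; 9 → 7 → 2.
Collecting the images, pq = [1 5 6 4 8 7 9 3 2].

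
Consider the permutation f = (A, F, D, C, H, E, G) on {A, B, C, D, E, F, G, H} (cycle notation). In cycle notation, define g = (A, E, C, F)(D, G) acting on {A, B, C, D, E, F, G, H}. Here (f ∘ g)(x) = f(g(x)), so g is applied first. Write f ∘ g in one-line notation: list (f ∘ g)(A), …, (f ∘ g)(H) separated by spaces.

For each element, apply g then f: A → E → G; B → B → B; C → F → D; D → G → A; E → C → H; F → A → F; G → D → C; H → H → E.
Collecting the images, f ∘ g = [G B D A H F C E].

G B D A H F C E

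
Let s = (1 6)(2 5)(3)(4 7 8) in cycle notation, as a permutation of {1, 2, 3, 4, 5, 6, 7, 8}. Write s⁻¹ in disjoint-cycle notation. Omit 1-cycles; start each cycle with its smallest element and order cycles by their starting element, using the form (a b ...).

(1 6)(2 5)(4 8 7)

If s sends a → b within a cycle, s⁻¹ sends b → a; equivalently, reverse each cycle.
Reversing each cycle of s and rotating so the smallest element leads gives (1 6)(2 5)(4 8 7).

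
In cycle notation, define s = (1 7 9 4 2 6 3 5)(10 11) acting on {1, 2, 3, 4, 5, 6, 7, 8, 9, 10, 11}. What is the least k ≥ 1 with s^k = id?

The cycle type of s is (8, 2, 1).
The order of s is the least common multiple of its cycle lengths: lcm(8, 2) = 8.

8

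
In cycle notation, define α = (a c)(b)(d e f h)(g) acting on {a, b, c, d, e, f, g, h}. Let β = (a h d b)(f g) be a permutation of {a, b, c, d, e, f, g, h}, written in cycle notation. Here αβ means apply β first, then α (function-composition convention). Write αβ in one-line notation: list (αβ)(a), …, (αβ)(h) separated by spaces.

For each element, apply β then α: a → h → d; b → a → c; c → c → a; d → b → b; e → e → f; f → g → g; g → f → h; h → d → e.
Collecting the images, αβ = [d c a b f g h e].

d c a b f g h e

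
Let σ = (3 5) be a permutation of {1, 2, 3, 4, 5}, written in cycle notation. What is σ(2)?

2

2 does not appear in any cycle of σ, so it is a fixed point: σ(2) = 2.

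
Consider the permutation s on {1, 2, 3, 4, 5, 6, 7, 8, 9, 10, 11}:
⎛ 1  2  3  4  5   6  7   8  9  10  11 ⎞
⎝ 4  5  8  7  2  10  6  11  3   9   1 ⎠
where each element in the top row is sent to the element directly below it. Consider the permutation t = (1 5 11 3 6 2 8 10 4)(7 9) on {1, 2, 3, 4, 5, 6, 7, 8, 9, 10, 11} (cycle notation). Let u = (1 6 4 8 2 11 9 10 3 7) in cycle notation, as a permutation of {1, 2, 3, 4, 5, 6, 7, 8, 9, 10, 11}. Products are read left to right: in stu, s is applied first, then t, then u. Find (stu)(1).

6

(stu)(1) = u(t(s(1))). s(1) = 4, then t(4) = 1, then u(1) = 6, so the result is 6.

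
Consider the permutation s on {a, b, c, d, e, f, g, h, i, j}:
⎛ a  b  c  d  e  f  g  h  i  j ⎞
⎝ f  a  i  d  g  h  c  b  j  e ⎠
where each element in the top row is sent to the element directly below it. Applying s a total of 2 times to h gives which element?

a

Tracing h → b → … returns to h after 4 steps, so h lies in a 4-cycle (a, f, h, b).
Advancing 2 steps from h: h → b → a.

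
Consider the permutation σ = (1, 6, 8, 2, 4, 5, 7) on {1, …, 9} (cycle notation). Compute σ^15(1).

1 lies in the 7-cycle (1, 6, 8, 2, 4, 5, 7).
Powers repeat with period 7 on this cycle, and 15 mod 7 = 1, so σ^15(1) = σ^1(1).
Advancing 1 step from 1: 1 → 6.

6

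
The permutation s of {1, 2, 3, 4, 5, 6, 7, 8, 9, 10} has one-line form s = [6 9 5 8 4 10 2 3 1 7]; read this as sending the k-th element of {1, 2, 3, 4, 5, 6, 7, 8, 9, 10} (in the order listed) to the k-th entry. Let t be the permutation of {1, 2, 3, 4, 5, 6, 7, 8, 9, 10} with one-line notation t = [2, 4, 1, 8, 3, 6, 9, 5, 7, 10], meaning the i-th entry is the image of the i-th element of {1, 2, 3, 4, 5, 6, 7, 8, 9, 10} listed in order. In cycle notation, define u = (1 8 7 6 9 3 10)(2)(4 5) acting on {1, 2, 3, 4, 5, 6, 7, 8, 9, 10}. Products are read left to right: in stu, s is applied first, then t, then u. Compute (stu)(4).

4

Chase 4: s(4) = 8; t(8) = 5; u(5) = 4. Hence (stu)(4) = 4.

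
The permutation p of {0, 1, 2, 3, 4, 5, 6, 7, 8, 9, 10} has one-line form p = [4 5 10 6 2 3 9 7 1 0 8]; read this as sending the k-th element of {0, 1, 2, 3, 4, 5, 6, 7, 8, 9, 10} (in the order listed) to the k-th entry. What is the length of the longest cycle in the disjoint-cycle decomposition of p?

10

Decomposing into disjoint cycles gives (0, 4, 2, 10, 8, 1, 5, 3, 6, 9); the longest has length 10.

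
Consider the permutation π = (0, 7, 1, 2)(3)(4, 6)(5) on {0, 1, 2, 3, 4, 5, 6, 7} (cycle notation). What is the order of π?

The cycle type of π is (4, 2, 1, 1).
The order of π is the least common multiple of its cycle lengths: lcm(4, 2) = 4.

4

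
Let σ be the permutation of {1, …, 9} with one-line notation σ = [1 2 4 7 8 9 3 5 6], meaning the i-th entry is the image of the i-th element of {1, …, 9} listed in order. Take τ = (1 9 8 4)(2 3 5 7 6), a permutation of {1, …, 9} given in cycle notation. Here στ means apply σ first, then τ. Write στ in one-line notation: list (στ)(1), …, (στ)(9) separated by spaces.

(στ)(x) = τ(σ(x)). Computing each image: τ(σ(1)) = τ(1) = 9, τ(σ(2)) = τ(2) = 3, τ(σ(3)) = τ(4) = 1, τ(σ(4)) = τ(7) = 6, τ(σ(5)) = τ(8) = 4, τ(σ(6)) = τ(9) = 8, τ(σ(7)) = τ(3) = 5, τ(σ(8)) = τ(5) = 7, τ(σ(9)) = τ(6) = 2.
Hence στ = [9 3 1 6 4 8 5 7 2].

9 3 1 6 4 8 5 7 2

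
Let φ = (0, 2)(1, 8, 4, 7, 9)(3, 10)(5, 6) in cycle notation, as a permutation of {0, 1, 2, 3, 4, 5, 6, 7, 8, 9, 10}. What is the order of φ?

10

The cycle type of φ is (5, 2, 2, 2).
Since disjoint cycles commute, ord(φ) = lcm(5, 2, 2, 2) = 10.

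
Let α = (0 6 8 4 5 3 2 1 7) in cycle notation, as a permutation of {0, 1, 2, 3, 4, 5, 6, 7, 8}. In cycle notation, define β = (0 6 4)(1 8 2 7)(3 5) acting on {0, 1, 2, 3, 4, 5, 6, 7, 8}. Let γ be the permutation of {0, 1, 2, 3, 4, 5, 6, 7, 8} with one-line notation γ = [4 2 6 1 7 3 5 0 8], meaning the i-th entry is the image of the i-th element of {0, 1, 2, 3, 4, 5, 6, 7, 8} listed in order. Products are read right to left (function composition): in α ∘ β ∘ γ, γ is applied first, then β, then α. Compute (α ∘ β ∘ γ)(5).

Chase 5: γ(5) = 3; β(3) = 5; α(5) = 3. Hence (α ∘ β ∘ γ)(5) = 3.

3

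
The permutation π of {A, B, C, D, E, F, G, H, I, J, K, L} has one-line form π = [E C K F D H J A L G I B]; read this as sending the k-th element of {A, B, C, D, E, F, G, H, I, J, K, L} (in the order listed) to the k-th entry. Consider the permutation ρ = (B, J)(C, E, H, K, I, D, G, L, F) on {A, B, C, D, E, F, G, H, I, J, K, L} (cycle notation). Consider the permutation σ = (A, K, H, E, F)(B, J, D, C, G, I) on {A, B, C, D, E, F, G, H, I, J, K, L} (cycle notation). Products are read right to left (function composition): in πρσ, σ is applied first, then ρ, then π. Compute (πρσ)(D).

Chase D: σ(D) = C; ρ(C) = E; π(E) = D. Hence (πρσ)(D) = D.

D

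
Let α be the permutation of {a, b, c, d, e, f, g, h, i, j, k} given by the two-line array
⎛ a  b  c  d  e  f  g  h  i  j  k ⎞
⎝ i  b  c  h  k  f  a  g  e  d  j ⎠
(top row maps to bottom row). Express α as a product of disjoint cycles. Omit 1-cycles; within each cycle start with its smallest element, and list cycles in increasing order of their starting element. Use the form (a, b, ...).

(a, i, e, k, j, d, h, g)

Start at a and follow images: a → i → e → k → j → d → h → g → a, giving the cycle (a, i, e, k, j, d, h, g).
Repeating from the next unused element and collecting all non-trivial cycles gives (a, i, e, k, j, d, h, g).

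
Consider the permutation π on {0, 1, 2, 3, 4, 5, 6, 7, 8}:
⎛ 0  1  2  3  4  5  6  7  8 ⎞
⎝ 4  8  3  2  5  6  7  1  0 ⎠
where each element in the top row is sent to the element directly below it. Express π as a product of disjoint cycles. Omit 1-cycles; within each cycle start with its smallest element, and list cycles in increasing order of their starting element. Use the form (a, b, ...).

Iterating π from 0 gives 0 → 4 → 5 → 6 → 7 → 1 → 8 → 0; that is the 7-cycle (0, 4, 5, 6, 7, 1, 8).
Repeating from the next unused element and collecting all non-trivial cycles gives (0, 4, 5, 6, 7, 1, 8)(2, 3).

(0, 4, 5, 6, 7, 1, 8)(2, 3)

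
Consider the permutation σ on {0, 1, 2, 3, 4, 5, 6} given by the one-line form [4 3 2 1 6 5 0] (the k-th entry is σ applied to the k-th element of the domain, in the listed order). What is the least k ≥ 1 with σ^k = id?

Writing σ as disjoint cycles, the cycle lengths are 3, 2, 1, 1.
Since disjoint cycles commute, ord(σ) = lcm(3, 2) = 6.

6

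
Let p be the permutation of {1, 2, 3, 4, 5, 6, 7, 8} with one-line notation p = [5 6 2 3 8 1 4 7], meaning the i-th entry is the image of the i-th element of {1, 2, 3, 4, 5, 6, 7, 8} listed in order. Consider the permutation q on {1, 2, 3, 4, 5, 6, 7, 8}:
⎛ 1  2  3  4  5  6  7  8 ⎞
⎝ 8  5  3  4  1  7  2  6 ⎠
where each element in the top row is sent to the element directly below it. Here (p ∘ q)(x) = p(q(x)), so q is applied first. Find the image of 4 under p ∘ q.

3

First apply q: q(4) = 4, then p(4) = 3. Thus (p ∘ q)(4) = 3.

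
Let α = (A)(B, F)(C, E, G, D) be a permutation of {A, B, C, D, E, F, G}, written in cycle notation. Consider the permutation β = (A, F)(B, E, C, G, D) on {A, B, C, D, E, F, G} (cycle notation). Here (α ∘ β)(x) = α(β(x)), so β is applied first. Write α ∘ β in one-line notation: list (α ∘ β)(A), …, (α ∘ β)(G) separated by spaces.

Chase each element through β then α: A → F → B; B → E → G; C → G → D; D → B → F; E → C → E; F → A → A; G → D → C.
So α ∘ β in one-line form is B G D F E A C.

B G D F E A C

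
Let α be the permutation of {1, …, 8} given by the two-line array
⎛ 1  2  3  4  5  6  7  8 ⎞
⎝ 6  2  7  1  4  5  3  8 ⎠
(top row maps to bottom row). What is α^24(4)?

4

Tracing 4 → 1 → … returns to 4 after 4 steps, so 4 lies in a 4-cycle (1, 6, 5, 4).
On a 4-cycle, α^4 is the identity, so α^24 = α^0 there (24 ≡ 0 mod 4).
So α^24(4) = 4.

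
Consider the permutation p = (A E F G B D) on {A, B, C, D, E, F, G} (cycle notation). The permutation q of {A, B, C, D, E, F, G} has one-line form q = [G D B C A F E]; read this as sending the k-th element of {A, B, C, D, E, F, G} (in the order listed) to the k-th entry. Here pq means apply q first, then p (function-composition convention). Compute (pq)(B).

A

(pq)(B) = p(q(B)). q(B) = D, then p(D) = A. So (pq)(B) = A.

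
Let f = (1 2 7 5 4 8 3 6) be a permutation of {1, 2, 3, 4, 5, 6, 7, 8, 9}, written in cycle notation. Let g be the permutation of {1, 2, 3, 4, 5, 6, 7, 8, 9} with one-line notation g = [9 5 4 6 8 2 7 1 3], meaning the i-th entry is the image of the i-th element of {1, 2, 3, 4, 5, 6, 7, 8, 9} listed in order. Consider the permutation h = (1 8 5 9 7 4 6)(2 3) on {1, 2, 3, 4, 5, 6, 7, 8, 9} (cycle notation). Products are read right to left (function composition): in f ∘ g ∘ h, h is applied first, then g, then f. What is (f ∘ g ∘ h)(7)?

1

Chase 7: h(7) = 4; g(4) = 6; f(6) = 1. Hence (f ∘ g ∘ h)(7) = 1.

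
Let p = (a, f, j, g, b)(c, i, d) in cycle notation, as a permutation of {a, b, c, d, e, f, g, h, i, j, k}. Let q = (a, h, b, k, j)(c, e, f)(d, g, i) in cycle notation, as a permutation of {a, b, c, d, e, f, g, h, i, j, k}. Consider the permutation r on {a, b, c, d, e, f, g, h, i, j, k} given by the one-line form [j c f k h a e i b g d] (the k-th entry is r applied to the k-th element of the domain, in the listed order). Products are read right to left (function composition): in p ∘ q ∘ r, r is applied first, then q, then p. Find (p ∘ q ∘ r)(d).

Apply the permutations in order: r(d) = k, then q(k) = j, then p(j) = g. So (p ∘ q ∘ r)(d) = g.

g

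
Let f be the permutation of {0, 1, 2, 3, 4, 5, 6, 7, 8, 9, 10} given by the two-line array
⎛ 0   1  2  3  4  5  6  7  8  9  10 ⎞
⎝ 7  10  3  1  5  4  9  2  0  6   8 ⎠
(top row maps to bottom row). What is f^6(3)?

2

Tracing 3 → 1 → … returns to 3 after 7 steps, so 3 lies in a 7-cycle (0, 7, 2, 3, 1, 10, 8).
Advancing 6 steps from 3: 3 → 1 → 10 → 8 → 0 → 7 → 2.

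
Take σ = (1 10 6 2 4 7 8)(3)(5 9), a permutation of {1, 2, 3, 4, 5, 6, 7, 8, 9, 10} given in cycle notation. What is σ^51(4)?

8

4 lies in the 7-cycle (1 10 6 2 4 7 8).
Powers repeat with period 7 on this cycle, and 51 mod 7 = 2, so σ^51(4) = σ^2(4).
Stepping 2 places around the cycle: 4 → 7 → 8.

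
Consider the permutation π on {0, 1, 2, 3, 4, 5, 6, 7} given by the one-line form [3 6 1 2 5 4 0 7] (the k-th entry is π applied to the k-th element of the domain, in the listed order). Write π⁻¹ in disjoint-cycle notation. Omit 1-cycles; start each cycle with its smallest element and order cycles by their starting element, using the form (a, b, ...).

First write π in disjoint cycles: (0, 3, 2, 1, 6)(4, 5).
Reversing each cycle (and rotating so the smallest element leads) gives π⁻¹ = (0, 6, 1, 2, 3)(4, 5).

(0, 6, 1, 2, 3)(4, 5)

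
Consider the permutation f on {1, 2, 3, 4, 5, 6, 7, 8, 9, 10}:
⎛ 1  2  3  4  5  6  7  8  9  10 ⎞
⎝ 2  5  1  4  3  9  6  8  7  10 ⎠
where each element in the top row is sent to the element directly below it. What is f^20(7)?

9

Tracing 7 → 6 → … returns to 7 after 3 steps, so 7 lies in a 3-cycle (6, 9, 7).
Powers repeat with period 3 on this cycle, and 20 mod 3 = 2, so f^20(7) = f^2(7).
Stepping 2 places around the cycle: 7 → 6 → 9.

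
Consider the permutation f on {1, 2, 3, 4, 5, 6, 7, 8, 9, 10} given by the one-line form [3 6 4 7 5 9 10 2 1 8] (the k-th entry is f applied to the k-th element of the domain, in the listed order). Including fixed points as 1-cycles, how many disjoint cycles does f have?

2

The cycle decomposition is (1, 3, 4, 7, 10, 8, 2, 6, 9)(5), which has 2 cycles (counting 1-cycles).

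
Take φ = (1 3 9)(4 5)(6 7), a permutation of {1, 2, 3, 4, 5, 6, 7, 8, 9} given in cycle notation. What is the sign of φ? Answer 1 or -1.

The cycle lengths are 3, 2, 2, 1, 1.
A cycle is odd iff its length is even; φ has 2 even-length cycles, so sgn(φ) = (−1)^2 and φ is even.

1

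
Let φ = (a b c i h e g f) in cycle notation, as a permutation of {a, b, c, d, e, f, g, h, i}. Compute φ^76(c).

c lies in the 8-cycle (a b c i h e g f).
Powers repeat with period 8 on this cycle, and 76 mod 8 = 4, so φ^76(c) = φ^4(c).
Advancing 4 steps from c: c → i → h → e → g.

g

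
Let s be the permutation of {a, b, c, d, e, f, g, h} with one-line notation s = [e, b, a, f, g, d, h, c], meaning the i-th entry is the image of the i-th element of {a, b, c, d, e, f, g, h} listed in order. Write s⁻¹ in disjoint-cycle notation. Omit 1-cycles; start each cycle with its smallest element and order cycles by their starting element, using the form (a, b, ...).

The cycle decomposition of s is (a, e, g, h, c)(d, f).
The inverse reverses every cycle; in canonical form, s⁻¹ = (a, c, h, g, e)(d, f).

(a, c, h, g, e)(d, f)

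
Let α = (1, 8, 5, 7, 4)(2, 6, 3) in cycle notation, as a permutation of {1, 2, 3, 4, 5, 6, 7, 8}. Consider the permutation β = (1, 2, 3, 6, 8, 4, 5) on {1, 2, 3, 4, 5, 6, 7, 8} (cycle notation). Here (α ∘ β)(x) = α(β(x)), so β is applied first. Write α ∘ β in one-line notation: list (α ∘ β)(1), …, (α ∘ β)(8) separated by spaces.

Chase each element through β then α: 1 → 2 → 6; 2 → 3 → 2; 3 → 6 → 3; 4 → 5 → 7; 5 → 1 → 8; 6 → 8 → 5; 7 → 7 → 4; 8 → 4 → 1.
Collecting the images, α ∘ β = [6 2 3 7 8 5 4 1].

6 2 3 7 8 5 4 1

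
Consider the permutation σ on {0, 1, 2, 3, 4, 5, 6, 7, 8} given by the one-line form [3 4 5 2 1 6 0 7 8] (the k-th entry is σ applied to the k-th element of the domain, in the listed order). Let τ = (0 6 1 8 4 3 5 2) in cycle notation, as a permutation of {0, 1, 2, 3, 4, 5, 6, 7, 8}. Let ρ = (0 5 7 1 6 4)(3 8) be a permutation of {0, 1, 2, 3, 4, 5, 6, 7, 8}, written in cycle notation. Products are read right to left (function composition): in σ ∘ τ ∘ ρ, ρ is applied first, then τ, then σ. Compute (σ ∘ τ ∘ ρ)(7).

8

(σ ∘ τ ∘ ρ)(7) = σ(τ(ρ(7))). ρ(7) = 1, then τ(1) = 8, then σ(8) = 8, so the result is 8.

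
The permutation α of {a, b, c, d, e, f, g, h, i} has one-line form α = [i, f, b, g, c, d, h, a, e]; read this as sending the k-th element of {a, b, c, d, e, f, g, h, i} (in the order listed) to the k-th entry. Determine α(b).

b is element number 2 of the domain, and entry number 2 of the one-line form is f, so α(b) = f.

f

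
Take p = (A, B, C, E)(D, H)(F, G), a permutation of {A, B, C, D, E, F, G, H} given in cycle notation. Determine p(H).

D

Within (D, H), H ↦ D.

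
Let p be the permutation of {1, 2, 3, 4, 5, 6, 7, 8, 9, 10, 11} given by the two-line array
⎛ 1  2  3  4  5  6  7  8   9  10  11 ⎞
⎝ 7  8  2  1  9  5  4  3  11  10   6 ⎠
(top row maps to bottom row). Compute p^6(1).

1

Tracing 1 → 7 → … returns to 1 after 3 steps, so 1 lies in a 3-cycle (1, 7, 4).
Powers repeat with period 3 on this cycle, and 6 mod 3 = 0, so p^6(1) = p^0(1).
So p^6(1) = 1.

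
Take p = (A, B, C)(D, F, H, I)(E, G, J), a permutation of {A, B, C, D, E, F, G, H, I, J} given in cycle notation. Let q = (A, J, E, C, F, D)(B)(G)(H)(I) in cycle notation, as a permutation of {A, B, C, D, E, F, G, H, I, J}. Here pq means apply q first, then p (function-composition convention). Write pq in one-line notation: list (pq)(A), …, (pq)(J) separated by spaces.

E C H B A F J I D G

(pq)(x) = p(q(x)). Computing each image: p(q(A)) = p(J) = E, p(q(B)) = p(B) = C, p(q(C)) = p(F) = H, p(q(D)) = p(A) = B, p(q(E)) = p(C) = A, p(q(F)) = p(D) = F, p(q(G)) = p(G) = J, p(q(H)) = p(H) = I, p(q(I)) = p(I) = D, p(q(J)) = p(E) = G.
Hence pq = [E C H B A F J I D G].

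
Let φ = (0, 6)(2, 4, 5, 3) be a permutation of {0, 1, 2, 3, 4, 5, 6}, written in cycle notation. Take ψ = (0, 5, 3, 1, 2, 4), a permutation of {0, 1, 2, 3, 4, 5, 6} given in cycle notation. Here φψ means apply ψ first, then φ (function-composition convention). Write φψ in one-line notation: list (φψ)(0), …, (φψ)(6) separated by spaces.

Chase each element through ψ then φ: 0 → 5 → 3; 1 → 2 → 4; 2 → 4 → 5; 3 → 1 → 1; 4 → 0 → 6; 5 → 3 → 2; 6 → 6 → 0.
Collecting the images, φψ = [3 4 5 1 6 2 0].

3 4 5 1 6 2 0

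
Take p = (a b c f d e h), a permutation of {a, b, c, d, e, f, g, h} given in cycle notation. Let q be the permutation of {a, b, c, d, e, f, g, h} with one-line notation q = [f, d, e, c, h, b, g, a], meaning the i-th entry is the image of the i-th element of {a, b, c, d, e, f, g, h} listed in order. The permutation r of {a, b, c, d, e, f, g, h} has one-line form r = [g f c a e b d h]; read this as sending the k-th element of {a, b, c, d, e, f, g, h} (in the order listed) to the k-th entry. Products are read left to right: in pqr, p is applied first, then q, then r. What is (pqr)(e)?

g

Apply the permutations in order: p(e) = h, then q(h) = a, then r(a) = g. So (pqr)(e) = g.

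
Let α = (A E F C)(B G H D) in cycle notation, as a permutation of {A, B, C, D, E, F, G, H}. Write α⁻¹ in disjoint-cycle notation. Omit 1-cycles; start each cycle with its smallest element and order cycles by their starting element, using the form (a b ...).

The inverse reverses each cycle.
Reversing each cycle of α and rotating so the smallest element leads gives (A C F E)(B D H G).

(A C F E)(B D H G)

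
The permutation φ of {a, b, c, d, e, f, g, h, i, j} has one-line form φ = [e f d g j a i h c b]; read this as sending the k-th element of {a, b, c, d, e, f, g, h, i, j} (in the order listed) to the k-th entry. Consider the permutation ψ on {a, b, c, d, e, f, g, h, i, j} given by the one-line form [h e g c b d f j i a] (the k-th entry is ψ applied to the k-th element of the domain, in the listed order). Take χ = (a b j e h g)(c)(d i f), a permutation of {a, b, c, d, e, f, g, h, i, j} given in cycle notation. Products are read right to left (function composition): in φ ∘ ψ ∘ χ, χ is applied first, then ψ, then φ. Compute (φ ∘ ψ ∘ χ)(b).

Apply the permutations in order: χ(b) = j, then ψ(j) = a, then φ(a) = e. So (φ ∘ ψ ∘ χ)(b) = e.

e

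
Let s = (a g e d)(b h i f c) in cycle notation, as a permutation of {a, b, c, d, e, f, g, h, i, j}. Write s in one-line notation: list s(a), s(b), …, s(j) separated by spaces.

g h b a d c e i f j

Image by image: a→g, b→h, c→b, d→a, e→d, f→c, g→e, h→i, i→f, j→j.
Listing these in domain order gives g h b a d c e i f j.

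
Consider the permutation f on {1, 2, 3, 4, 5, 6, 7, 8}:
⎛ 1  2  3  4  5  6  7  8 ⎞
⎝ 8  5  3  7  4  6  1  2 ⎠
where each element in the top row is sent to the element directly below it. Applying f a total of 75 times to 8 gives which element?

Tracing 8 → 2 → … returns to 8 after 6 steps, so 8 lies in a 6-cycle (1 8 2 5 4 7).
On a 6-cycle, f^6 is the identity, so f^75 = f^3 there (75 ≡ 3 mod 6).
Stepping 3 places around the cycle: 8 → 2 → 5 → 4.

4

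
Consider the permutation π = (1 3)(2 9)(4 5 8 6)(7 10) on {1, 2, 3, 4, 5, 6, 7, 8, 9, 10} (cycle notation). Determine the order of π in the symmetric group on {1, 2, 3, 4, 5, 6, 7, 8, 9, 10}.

4

The cycle type of π is (4, 2, 2, 2).
Since disjoint cycles commute, ord(π) = lcm(4, 2, 2, 2) = 4.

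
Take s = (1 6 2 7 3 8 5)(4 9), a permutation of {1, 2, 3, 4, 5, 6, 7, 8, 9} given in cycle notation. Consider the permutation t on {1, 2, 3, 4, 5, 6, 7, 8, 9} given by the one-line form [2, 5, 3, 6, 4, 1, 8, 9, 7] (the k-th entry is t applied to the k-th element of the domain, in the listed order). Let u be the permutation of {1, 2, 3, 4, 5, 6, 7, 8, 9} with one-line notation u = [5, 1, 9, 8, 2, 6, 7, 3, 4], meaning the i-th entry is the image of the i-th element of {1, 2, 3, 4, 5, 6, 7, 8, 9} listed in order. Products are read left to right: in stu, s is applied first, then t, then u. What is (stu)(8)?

8

Apply the permutations in order: s(8) = 5, then t(5) = 4, then u(4) = 8. So (stu)(8) = 8.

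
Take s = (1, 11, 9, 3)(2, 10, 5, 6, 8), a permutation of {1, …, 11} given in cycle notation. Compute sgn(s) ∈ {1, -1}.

The cycle lengths are 5, 4, 1, 1.
A cycle of length ℓ contributes ℓ−1 transpositions, so s is a product of 4 + 3 = 7 transpositions — odd.

-1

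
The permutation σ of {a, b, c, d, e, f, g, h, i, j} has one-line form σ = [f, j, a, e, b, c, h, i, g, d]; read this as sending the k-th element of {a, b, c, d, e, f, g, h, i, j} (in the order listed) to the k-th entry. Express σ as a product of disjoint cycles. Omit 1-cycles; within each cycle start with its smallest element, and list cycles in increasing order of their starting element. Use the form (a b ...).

(a f c)(b j d e)(g h i)

Start at a and follow images: a → f → c → a, giving the cycle (a f c).
Repeating from the next unused element and collecting all non-trivial cycles gives (a f c)(b j d e)(g h i).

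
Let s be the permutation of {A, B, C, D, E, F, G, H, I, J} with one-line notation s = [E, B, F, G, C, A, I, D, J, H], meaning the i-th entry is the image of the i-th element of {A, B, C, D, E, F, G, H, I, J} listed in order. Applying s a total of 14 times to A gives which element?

C

Tracing A → E → … returns to A after 4 steps, so A lies in a 4-cycle (A E C F).
Since the cycle has length 4, s^14 acts on it the same as s^2 (14 mod 4 = 2).
Stepping 2 places around the cycle: A → E → C.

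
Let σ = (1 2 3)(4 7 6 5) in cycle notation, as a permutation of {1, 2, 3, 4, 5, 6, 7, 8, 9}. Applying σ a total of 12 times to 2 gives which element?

2

2 lies in the 3-cycle (1 2 3).
On a 3-cycle, σ^3 is the identity, so σ^12 = σ^0 there (12 ≡ 0 mod 3).
So σ^12(2) = 2.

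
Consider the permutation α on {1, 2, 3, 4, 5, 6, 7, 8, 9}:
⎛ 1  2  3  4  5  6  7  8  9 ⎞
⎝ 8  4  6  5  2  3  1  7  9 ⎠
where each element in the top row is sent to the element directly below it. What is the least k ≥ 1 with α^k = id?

The disjoint-cycle form of α has cycle lengths 3, 3, 2, 1.
The order is lcm(3, 3, 2) = 6.

6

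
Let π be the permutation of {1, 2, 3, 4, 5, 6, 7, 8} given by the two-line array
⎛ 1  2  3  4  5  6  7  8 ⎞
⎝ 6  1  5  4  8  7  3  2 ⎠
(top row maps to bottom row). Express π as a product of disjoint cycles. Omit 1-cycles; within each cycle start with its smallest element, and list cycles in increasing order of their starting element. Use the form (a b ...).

(1 6 7 3 5 8 2)

Iterating π from 1 gives 1 → 6 → 7 → 3 → 5 → 8 → 2 → 1; that is the 7-cycle (1 6 7 3 5 8 2).
Continuing from each remaining unvisited element yields (1 6 7 3 5 8 2).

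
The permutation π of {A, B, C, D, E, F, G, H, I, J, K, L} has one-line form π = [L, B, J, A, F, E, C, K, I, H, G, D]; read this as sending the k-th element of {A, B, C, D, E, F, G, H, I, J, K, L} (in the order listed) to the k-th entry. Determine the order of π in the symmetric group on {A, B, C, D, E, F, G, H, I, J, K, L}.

The disjoint-cycle form of π has cycle lengths 5, 3, 2, 1, 1.
Since disjoint cycles commute, ord(π) = lcm(5, 3, 2) = 30.

30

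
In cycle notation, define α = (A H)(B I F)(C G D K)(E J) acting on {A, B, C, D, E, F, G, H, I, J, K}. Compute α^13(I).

F

I lies in the 3-cycle (B I F).
On a 3-cycle, α^3 is the identity, so α^13 = α^1 there (13 ≡ 1 mod 3).
Stepping 1 place around the cycle: I → F.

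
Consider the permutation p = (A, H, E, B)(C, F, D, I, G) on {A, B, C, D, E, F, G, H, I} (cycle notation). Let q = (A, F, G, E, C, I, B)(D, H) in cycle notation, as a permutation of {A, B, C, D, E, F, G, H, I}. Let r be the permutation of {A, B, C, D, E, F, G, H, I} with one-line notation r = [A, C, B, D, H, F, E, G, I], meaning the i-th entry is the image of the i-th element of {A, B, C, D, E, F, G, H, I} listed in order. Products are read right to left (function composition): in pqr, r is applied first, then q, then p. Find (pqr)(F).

Apply the permutations in order: r(F) = F, then q(F) = G, then p(G) = C. So (pqr)(F) = C.

C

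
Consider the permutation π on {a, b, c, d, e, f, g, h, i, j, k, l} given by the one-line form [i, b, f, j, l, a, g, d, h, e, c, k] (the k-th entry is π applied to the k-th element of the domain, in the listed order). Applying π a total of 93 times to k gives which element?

a

Tracing k → c → … returns to k after 10 steps, so k lies in a 10-cycle (a i h d j e l k c f).
Powers repeat with period 10 on this cycle, and 93 mod 10 = 3, so π^93(k) = π^3(k).
Stepping 3 places around the cycle: k → c → f → a.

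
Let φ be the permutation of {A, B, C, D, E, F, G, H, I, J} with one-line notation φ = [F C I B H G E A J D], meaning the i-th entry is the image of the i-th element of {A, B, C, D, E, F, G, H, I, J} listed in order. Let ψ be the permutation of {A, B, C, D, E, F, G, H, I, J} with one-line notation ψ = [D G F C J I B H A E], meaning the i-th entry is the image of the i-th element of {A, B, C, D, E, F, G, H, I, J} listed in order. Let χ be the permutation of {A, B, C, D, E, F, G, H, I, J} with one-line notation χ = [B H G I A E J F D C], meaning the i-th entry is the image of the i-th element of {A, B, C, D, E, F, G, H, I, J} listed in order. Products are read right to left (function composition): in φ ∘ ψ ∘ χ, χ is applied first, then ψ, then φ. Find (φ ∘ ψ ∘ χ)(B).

A

Chase B: χ(B) = H; ψ(H) = H; φ(H) = A. Hence (φ ∘ ψ ∘ χ)(B) = A.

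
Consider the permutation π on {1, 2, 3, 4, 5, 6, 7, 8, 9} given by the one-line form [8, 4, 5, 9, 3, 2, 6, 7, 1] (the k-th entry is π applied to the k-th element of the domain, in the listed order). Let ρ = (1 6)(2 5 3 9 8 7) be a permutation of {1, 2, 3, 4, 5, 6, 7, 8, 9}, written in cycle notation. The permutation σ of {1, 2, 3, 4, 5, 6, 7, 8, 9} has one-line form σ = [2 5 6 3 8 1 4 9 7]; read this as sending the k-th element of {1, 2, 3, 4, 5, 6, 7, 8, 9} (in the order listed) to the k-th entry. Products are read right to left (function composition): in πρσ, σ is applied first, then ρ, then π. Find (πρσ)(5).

Chase 5: σ(5) = 8; ρ(8) = 7; π(7) = 6. Hence (πρσ)(5) = 6.

6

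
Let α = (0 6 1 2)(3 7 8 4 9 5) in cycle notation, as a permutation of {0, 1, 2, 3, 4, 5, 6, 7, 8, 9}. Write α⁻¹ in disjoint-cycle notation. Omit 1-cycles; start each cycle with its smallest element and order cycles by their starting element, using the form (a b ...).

Inverting a permutation written in cycle notation just reverses the order within every cycle.
After reversing and putting each cycle's least element first, α⁻¹ = (0 2 1 6)(3 5 9 4 8 7).

(0 2 1 6)(3 5 9 4 8 7)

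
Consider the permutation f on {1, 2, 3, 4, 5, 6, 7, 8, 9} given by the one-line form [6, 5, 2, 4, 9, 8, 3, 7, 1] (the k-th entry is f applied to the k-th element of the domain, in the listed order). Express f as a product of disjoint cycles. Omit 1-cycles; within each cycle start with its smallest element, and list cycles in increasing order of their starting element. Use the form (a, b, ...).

(1, 6, 8, 7, 3, 2, 5, 9)

Start at 1 and follow images: 1 → 6 → 8 → 7 → 3 → 2 → 5 → 9 → 1, giving the cycle (1, 6, 8, 7, 3, 2, 5, 9).
Repeating from the next unused element and collecting all non-trivial cycles gives (1, 6, 8, 7, 3, 2, 5, 9).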